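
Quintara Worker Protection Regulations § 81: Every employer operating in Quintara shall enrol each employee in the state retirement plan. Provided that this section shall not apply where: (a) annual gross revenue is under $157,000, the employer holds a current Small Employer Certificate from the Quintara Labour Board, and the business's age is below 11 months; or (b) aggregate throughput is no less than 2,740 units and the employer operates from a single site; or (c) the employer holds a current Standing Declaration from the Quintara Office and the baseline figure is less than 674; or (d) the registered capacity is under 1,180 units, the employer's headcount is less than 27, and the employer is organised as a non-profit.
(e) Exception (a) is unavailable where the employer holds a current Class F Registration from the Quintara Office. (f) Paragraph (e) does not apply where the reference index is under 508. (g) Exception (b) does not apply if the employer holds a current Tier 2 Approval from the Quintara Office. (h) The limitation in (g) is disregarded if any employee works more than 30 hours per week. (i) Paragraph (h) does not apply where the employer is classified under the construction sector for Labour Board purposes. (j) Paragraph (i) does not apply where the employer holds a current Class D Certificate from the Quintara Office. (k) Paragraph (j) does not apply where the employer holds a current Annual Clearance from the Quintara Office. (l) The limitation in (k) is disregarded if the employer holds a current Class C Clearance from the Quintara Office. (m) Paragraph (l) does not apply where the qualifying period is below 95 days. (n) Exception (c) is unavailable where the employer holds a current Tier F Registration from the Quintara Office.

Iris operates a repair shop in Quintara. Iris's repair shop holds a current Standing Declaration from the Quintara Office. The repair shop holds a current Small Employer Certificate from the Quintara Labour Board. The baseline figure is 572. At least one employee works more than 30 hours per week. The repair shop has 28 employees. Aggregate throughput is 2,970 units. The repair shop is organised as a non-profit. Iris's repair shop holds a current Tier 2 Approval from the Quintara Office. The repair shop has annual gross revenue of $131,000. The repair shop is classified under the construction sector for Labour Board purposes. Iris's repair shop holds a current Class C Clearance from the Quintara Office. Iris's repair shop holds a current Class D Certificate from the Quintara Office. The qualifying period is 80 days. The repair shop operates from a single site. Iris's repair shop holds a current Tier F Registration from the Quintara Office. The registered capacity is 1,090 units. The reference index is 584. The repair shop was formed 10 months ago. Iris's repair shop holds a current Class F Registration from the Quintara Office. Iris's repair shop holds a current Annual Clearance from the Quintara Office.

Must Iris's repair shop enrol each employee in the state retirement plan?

Exception (a): annual gross revenue is $131,000, under the $157,000 limit; a current Small Employer Certificate is held; the business's age is 10 months, below the 11 months limit — every condition holds. But: (e) operates against (a): a current Class F Registration is held. (f), which would lift (e), is not triggered — the reference index is 584, not under 508. So (a) is unavailable.
All of (b)'s requirements are met (aggregate throughput is 2,970 units, meeting the 2,740 units threshold; the employer operates from a single site). But: (g) applies — a current Tier 2 Approval is held. (h) would limit (g) — at least one employee exceeds 30 hours/week — but (i) sets (h) aside: (i) operates — the repair shop is classified under the construction sector. (j) applies (a current Class D Certificate is held), but is overridden by (k): (k) operates against (j): a current Annual Clearance is held. (l) is engaged (a current Class C Clearance is held), but yields to (m): (m) operates against (l): the qualifying period is 80 days, below the 95 days limit. So (b) is unavailable.
Exception (c) is satisfied on its face — a current Standing Declaration is held; the baseline figure is 572, less than the 674 limit. However, paragraph (n) must be considered: (n) operates against (c): a current Tier F Registration is held. (c) is therefore removed.
Exception (d) requires that the employer's headcount is less than 27; but the employer's headcount is 28, not less than 27, so (d) is unavailable.
No exception is made out. Iris's repair shop falls within the general rule.

Yes — Iris's repair shop must enrol each employee in the state retirement plan.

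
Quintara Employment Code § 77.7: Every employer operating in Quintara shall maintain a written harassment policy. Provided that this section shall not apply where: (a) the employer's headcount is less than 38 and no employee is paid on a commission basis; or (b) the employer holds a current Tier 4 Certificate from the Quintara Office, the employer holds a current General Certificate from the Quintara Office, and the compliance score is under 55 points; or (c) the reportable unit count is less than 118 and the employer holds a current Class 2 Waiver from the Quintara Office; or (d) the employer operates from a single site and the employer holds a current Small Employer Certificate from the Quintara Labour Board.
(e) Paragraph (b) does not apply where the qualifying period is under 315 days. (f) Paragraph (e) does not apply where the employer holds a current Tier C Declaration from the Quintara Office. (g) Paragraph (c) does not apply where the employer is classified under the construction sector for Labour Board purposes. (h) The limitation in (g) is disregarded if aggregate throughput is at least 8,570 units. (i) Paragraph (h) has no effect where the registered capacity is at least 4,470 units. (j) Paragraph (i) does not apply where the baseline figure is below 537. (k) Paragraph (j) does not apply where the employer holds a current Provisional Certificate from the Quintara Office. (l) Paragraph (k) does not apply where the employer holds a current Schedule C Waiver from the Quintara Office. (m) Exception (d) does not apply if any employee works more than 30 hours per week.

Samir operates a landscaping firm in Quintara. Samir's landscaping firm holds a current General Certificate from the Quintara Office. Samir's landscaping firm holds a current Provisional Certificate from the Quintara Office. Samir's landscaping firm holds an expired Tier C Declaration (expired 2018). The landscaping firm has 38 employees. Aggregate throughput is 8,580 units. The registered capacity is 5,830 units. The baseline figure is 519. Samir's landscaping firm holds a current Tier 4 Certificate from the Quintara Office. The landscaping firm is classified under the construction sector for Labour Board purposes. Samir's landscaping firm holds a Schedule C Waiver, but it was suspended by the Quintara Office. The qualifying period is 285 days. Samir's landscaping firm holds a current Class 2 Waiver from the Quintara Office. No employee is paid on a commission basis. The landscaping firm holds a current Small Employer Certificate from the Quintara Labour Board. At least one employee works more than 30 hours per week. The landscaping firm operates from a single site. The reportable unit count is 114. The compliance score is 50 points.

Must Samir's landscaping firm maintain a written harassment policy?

Exception (a) requires that the employer's headcount is less than 38; but the employer's headcount is 38, not less than 38, so (a) is unavailable.
Exception (b) is satisfied on its face — a current Tier 4 Certificate is held; a current General Certificate is held; the compliance score is 50 points, under the 55 points limit. However, paragraphs (e)–(f) must be considered: (e) operates against (b): the qualifying period is 285 days, under the 315 days limit. (f) is not triggered (the Tier C Declaration is not current), so (e) stands. Exception (b) does not apply.
All of (c)'s requirements are met (the reportable unit count is 114, less than the 118 limit; a current Class 2 Waiver is held). Turning to paragraphs (g)–(l): (g) operates — the landscaping firm is classified under the construction sector. (h) would limit (g) — aggregate throughput is 8,580 units, meeting the 8,570 units threshold — but (i) sets (h) aside: (i) operates against (h): the registered capacity is 5,830 units, meeting the 4,470 units threshold. (j) is engaged (the baseline figure is 519, below the 537 limit), but is displaced by (k): (k) is engaged — a current Provisional Certificate is held. (l) is inapplicable (the Schedule C Waiver is not current), so (k) stands. So (c) is unavailable.
All of (d)'s requirements are met (the employer operates from a single site; a current Small Employer Certificate is held). But: (m) applies — at least one employee exceeds 30 hours/week. Exception (d) does not apply.
None of the exceptions is available; § 77.7 applies in full.

Yes — Samir's landscaping firm must maintain a written harassment policy.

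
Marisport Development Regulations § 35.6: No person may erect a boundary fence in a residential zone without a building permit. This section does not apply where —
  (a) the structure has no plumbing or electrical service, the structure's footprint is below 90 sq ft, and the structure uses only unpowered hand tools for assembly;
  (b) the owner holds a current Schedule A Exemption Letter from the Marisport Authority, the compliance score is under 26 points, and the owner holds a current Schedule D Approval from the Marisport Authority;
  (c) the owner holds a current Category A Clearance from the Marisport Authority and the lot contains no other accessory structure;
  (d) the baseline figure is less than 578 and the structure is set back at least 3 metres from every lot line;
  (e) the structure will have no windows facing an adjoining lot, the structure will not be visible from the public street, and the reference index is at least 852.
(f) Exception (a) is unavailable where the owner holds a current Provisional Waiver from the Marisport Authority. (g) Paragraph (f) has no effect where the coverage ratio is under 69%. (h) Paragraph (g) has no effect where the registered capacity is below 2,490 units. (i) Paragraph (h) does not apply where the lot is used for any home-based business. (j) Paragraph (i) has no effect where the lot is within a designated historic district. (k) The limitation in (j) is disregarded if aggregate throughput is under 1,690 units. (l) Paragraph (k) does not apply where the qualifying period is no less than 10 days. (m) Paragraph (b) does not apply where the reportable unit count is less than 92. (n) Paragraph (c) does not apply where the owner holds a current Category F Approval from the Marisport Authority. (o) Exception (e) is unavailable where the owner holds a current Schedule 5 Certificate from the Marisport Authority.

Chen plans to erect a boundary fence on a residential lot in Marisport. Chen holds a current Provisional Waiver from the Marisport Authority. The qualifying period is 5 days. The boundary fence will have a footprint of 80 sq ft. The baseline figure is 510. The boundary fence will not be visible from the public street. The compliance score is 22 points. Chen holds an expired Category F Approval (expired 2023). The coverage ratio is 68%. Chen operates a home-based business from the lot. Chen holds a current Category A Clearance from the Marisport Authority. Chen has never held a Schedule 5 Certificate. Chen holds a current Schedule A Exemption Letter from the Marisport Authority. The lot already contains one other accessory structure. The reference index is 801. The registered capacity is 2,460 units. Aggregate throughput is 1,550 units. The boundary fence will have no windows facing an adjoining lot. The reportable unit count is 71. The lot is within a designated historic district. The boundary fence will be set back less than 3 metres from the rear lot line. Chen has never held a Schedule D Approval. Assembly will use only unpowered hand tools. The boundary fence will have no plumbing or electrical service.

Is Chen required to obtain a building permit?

No — exception (a) applies; Chen does not need a building permit.

Exception (a): there is no plumbing or electrical service; the structure's footprint is 80 sq ft, below the 90 sq ft limit; assembly uses only hand tools — every condition holds. Applying paragraphs (f)–(l): (f) is triggered (a current Provisional Waiver is held), but is itself disapplied by (g): (g) is engaged — the coverage ratio is 68%, under the 69% limit. (h) operates (the registered capacity is 2,460 units, below the 2,490 units limit), but yields to (i): (i) operates against (h): a home-based business operates on the lot. (j) is engaged (the lot is in a historic district), but is displaced by (k): (k) operates against (j): aggregate throughput is 1,550 units, under the 1,690 units limit. (l), which would lift (k), does not operate here — the qualifying period is 5 days, short of 10 days. Exception (a) stands.
Exception (b) requires that the owner holds a current Schedule D Approval from the Marisport Authority; but there is no Schedule D Approval in force, so (b) is unavailable.
Exception (c) requires that the lot contains no other accessory structure; but the lot already has another accessory structure, so (c) is unavailable.
Exception (d) fails — the rear setback is under 3 m.
Exception (e) does not apply: the reference index is 801, short of 852.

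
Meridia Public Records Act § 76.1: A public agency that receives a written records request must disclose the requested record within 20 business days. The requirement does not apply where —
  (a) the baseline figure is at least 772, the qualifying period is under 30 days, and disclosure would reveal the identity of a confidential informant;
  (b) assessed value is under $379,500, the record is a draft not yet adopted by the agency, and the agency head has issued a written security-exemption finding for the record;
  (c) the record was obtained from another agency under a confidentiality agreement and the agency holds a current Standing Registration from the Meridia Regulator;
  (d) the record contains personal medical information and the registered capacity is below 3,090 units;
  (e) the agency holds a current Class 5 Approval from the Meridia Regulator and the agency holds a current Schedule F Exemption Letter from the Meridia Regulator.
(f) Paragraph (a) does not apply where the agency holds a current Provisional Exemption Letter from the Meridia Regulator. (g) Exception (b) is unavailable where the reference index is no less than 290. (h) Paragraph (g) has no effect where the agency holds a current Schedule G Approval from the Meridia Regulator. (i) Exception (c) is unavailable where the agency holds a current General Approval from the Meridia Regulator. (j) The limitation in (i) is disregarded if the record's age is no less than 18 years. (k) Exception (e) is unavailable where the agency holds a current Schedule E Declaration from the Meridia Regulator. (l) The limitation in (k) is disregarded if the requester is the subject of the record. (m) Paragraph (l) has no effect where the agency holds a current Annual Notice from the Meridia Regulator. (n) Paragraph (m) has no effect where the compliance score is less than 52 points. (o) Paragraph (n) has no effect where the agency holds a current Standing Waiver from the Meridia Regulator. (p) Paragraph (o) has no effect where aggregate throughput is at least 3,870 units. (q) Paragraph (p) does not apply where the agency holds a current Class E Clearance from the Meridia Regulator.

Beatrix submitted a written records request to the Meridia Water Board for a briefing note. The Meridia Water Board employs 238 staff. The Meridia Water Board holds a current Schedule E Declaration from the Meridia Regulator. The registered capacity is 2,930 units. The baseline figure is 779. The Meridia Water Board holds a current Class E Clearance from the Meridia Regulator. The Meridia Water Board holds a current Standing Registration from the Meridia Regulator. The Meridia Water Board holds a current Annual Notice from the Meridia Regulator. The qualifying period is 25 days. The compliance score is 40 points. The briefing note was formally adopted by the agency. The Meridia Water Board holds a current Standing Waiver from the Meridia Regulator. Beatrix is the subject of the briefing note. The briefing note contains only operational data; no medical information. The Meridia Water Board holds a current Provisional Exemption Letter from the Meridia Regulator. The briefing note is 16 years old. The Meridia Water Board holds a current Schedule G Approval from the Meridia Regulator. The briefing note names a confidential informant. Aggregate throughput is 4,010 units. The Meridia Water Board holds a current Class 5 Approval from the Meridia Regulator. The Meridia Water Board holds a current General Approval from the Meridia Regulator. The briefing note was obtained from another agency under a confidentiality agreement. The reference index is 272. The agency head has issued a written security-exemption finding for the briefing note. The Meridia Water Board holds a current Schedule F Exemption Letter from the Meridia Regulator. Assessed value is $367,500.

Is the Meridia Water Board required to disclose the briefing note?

Exception (a): the baseline figure is 779, meeting the 772 threshold; the qualifying period is 25 days, under the 30 days limit; the briefing note names a confidential informant — every condition holds. Turning to paragraph (f): (f) operates — a current Provisional Exemption Letter is held. So (a) is unavailable.
Exception (b) requires that the record is a draft not yet adopted by the agency; but the briefing note has been formally adopted, so (b) is unavailable.
Exception (c) is satisfied on its face — the briefing note was obtained under a confidentiality agreement; a current Standing Registration is held. However, paragraphs (i)–(j) must be considered: (i) operates against (c): a current General Approval is held. (j) is not triggered (the record's age is 16 years, short of 18 years), so (i) stands. Exception (c) does not apply.
Exception (d) fails — the briefing note contains only operational data.
Exception (e): a current Class 5 Approval is held; a current Schedule F Exemption Letter is held — every condition holds. However, paragraphs (k)–(q) must be considered: (k) operates — a current Schedule E Declaration is held. (l) operates (Beatrix is the subject of the briefing note), but is overridden by (m): (m) operates against (l): a current Annual Notice is held. (n) would limit (m) — the compliance score is 40 points, less than the 52 points limit — but (o) sets (n) aside: (o) operates against (n): a current Standing Waiver is held. (p) is engaged (aggregate throughput is 4,010 units, meeting the 3,870 units threshold), but is displaced by (q): (q) is triggered — a current Class E Clearance is held. Exception (e) does not apply.
None of the exceptions is available; § 76.1 applies in full.

Yes — the Meridia Water Board must disclose the briefing note.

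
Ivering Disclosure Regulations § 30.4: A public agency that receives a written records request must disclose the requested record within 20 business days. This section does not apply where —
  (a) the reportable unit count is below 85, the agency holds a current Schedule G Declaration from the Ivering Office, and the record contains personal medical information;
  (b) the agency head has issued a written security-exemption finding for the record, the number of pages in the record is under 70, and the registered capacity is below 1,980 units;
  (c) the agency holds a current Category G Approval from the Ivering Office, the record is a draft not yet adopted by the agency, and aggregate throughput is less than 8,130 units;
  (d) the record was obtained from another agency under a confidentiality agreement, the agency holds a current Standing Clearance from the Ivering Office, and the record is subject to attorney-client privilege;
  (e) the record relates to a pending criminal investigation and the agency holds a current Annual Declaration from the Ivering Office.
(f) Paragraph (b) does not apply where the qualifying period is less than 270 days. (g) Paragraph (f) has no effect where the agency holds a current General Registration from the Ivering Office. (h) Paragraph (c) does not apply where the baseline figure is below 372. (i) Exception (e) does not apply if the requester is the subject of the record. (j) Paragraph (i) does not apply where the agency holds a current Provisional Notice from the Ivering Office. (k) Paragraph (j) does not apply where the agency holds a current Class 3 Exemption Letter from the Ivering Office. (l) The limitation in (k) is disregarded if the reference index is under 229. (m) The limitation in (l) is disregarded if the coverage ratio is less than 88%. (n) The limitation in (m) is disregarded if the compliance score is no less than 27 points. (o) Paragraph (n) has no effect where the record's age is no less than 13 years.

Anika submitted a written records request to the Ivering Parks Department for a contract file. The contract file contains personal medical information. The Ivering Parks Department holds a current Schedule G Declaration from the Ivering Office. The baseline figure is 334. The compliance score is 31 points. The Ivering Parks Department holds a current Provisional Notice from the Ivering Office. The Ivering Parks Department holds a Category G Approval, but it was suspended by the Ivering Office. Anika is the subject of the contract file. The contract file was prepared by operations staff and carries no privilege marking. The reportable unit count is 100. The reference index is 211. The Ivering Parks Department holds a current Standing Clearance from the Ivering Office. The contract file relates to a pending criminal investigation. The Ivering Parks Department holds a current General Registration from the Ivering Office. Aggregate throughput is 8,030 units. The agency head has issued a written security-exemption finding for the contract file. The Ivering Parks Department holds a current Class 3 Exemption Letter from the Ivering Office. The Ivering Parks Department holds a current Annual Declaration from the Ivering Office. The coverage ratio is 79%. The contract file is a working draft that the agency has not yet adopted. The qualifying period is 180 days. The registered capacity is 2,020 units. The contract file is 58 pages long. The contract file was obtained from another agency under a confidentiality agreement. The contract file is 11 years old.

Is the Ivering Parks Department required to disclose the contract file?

Exception (a) does not apply: the reportable unit count is 100, not below 85.
Exception (b) fails — the registered capacity is 2,020 units, not below 1,980 units.
Exception (c) does not apply: no current Category G Approval is held.
Exception (d) requires that the record is subject to attorney-client privilege; but the contract file carries no privilege marking, so (d) is unavailable.
Exception (e)'s conditions are all satisfied: the contract file relates to a pending investigation; a current Annual Declaration is held. Applying paragraphs (i)–(o): (i) would limit (e) — Anika is the subject of the contract file — but (j) sets (i) aside: (j) applies — a current Provisional Notice is held. (k) applies (a current Class 3 Exemption Letter is held), but is overridden by (l): (l) operates against (k): the reference index is 211, under the 229 limit. (m) would limit (l) — the coverage ratio is 79%, less than the 88% limit — but (n) sets (m) aside: (n) operates against (m): the compliance score is 31 points, meeting the 27 points threshold. (o), which would lift (n), is inapplicable — the record's age is 11 years, short of 13 years. So (e) applies.

No — exception (e) applies; the Ivering Parks Department is not required to disclose the contract file.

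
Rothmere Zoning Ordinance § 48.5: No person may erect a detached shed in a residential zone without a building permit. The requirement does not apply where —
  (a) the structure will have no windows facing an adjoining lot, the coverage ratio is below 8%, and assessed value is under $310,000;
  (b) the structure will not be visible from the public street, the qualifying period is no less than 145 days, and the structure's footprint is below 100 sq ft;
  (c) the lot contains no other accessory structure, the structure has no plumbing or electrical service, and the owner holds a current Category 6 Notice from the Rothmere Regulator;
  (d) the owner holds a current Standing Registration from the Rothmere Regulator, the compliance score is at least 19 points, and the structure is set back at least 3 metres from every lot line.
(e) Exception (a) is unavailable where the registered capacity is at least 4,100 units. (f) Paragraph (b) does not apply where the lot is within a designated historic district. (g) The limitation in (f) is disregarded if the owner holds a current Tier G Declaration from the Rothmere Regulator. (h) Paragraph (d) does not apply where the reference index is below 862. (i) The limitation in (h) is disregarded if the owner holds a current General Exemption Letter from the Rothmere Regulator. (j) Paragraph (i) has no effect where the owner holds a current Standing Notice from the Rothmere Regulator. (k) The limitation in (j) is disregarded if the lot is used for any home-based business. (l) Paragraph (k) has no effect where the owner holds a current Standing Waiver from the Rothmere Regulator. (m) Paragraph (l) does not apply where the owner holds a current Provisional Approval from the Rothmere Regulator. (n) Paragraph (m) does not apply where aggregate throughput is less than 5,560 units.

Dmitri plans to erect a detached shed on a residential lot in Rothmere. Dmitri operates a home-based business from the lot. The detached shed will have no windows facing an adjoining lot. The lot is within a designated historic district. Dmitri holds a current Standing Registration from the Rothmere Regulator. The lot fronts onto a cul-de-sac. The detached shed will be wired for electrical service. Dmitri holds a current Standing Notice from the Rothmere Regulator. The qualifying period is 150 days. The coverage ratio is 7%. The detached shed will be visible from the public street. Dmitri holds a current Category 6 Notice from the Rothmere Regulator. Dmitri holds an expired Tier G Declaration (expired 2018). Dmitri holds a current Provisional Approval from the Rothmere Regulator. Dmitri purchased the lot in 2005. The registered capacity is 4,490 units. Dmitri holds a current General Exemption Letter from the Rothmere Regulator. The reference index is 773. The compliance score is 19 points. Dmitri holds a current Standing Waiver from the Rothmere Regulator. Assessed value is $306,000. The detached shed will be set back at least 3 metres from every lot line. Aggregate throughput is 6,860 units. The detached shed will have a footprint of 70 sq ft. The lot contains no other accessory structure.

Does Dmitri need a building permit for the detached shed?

All of (a)'s requirements are met (no windows face an adjoining lot; the coverage ratio is 7%, below the 8% limit; assessed value is $306,000, under the $310,000 limit). However, paragraph (e) must be considered: (e) operates against (a): the registered capacity is 4,490 units, meeting the 4,100 units threshold. (a) is therefore removed.
Exception (b) requires that the structure will not be visible from the public street; but the structure will be visible from the street, so (b) is unavailable.
Exception (c) fails — electrical service is planned.
Exception (d): a current Standing Registration is held; the compliance score is 19 points, meeting the 19 points threshold; the setback is at least 3 m on every side — every condition holds. Under paragraphs (h)–(n): (h) would limit (d) — the reference index is 773, below the 862 limit — but (i) sets (h) aside: (i) operates against (h): a current General Exemption Letter is held. (j) operates (a current Standing Notice is held), but is displaced by (k): (k) is engaged — a home-based business operates on the lot. (l) is triggered (a current Standing Waiver is held), but is set aside by (m): (m) operates against (l): a current Provisional Approval is held. (n), which would lift (m), does not operate here — aggregate throughput is 6,860 units, not less than 5,560 units. Exception (d) stands.

No — exception (d) applies; Dmitri does not need a building permit.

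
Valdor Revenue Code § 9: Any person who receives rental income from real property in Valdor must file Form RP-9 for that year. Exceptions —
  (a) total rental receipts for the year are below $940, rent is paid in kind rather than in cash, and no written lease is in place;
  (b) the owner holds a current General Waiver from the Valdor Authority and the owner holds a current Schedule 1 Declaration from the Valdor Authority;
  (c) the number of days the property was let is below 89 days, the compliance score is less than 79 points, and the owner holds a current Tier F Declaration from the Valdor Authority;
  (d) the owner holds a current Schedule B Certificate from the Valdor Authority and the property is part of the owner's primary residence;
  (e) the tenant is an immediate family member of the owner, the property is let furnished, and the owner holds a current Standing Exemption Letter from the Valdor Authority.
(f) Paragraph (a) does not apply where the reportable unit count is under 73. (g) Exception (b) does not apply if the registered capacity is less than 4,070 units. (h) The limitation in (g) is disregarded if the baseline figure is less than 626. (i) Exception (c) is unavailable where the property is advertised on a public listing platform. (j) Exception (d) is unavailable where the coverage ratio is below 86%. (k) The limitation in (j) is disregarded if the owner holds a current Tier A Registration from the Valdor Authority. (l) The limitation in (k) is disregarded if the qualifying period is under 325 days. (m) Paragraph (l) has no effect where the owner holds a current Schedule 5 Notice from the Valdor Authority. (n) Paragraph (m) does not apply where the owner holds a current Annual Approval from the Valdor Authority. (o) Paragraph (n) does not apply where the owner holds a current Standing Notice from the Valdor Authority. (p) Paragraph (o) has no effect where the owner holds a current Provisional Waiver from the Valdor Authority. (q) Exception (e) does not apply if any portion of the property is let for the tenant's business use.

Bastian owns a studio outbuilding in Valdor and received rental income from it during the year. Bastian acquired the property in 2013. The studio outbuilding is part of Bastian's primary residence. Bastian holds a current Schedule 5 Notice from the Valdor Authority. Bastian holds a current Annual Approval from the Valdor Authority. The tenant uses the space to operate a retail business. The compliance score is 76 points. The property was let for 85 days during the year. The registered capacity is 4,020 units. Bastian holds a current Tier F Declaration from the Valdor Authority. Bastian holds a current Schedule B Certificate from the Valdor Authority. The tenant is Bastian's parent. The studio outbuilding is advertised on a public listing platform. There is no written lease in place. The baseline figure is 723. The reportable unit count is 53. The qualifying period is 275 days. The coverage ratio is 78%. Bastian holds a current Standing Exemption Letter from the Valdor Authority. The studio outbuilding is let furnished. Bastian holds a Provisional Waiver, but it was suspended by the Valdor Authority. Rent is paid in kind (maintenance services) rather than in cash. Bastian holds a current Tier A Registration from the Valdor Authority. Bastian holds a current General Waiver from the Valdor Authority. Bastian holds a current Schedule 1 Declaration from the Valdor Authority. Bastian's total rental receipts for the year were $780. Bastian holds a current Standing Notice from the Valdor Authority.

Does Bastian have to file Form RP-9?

Exception (a): total rental receipts for the year are $780, below the $940 limit; rent is paid in kind; there is no written lease — every condition holds. Turning to paragraph (f): (f) operates — the reportable unit count is 53, under the 73 limit. Exception (a) does not apply.
Exception (b)'s conditions are all satisfied: a current General Waiver is held; a current Schedule 1 Declaration is held. However, paragraphs (g)–(h) must be considered: (g) operates against (b): the registered capacity is 4,020 units, less than the 4,070 units limit. (h) is inapplicable (the baseline figure is 723, not less than 626), so (g) stands. Exception (b) does not apply.
All of (c)'s requirements are met (the number of days the property was let is 85 days, below the 89 days limit; the compliance score is 76 points, less than the 79 points limit; a current Tier F Declaration is held). However, paragraph (i) must be considered: (i) applies — the property is publicly advertised. (c) is therefore removed.
Exception (d): a current Schedule B Certificate is held; the studio outbuilding is part of the primary residence — every condition holds. Applying paragraphs (j)–(p): (j) applies (the coverage ratio is 78%, below the 86% limit), but is displaced by (k): (k) applies — a current Tier A Registration is held. (l) is engaged (the qualifying period is 275 days, under the 325 days limit), but is set aside by (m): (m) operates against (l): a current Schedule 5 Notice is held. (n) would limit (m) — a current Annual Approval is held — but (o) sets (n) aside: (o) is triggered — a current Standing Notice is held. (p) is inapplicable (the Provisional Waiver is not current), so (o) stands. (d) remains available.
Exception (e) is satisfied on its face — the tenant is an immediate family member; the property is let furnished; a current Standing Exemption Letter is held. But applying paragraph (q): (q) is engaged — the space is let for business use. Exception (e) does not apply.

No — exception (d) applies; Bastian is not required to file Form RP-9.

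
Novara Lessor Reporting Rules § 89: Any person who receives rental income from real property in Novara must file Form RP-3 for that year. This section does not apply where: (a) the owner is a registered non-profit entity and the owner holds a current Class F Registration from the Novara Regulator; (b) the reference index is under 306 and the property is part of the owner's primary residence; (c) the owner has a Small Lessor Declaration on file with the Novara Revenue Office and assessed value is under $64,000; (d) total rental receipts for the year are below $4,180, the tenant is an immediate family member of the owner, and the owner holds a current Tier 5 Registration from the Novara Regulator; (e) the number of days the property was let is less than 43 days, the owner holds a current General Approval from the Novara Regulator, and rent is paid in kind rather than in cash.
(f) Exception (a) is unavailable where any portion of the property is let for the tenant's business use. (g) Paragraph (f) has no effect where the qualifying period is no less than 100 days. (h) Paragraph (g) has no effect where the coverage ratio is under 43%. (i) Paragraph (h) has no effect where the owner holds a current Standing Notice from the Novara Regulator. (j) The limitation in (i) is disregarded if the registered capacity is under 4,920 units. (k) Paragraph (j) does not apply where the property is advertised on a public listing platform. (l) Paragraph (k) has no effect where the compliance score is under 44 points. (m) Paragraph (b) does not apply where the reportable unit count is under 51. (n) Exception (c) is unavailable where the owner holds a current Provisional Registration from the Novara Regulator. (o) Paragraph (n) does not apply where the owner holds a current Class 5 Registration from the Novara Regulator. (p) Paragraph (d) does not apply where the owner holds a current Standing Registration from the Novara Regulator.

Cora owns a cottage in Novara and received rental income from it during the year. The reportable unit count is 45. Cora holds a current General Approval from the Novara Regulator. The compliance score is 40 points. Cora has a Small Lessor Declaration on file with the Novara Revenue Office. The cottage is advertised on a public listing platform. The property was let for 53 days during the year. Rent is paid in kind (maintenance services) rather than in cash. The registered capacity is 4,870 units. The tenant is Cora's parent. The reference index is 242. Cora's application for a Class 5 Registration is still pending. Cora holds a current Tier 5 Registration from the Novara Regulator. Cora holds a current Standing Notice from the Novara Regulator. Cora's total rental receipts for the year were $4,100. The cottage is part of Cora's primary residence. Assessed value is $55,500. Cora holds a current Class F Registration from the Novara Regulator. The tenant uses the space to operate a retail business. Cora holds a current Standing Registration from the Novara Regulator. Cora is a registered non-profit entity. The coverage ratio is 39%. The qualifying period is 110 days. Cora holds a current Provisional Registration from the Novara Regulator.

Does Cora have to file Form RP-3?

Exception (a): Cora is a registered non-profit; a current Class F Registration is held — every condition holds. Turning to paragraphs (f)–(l): (f) operates against (a): the space is let for business use. (g) would limit (f) — the qualifying period is 110 days, meeting the 100 days threshold — but (h) sets (g) aside: (h) operates against (g): the coverage ratio is 39%, under the 43% limit. (i) would limit (h) — a current Standing Notice is held — but (j) sets (i) aside: (j) is engaged — the registered capacity is 4,870 units, under the 4,920 units limit. (k) would limit (j) — the property is publicly advertised — but (l) sets (k) aside: (l) operates — the compliance score is 40 points, under the 44 points limit. So (a) is unavailable.
Exception (b) is satisfied on its face — the reference index is 242, under the 306 limit; the cottage is part of the primary residence. But: (m) is engaged — the reportable unit count is 45, under the 51 limit. (b) is therefore removed.
All of (c)'s requirements are met (a Small Lessor Declaration is on file; assessed value is $55,500, under the $64,000 limit). But applying paragraphs (n)–(o): (n) is engaged — a current Provisional Registration is held. (o), which would lift (n), does not operate here — the Class 5 Registration is not current. Exception (c) does not apply.
All of (d)'s requirements are met (total rental receipts for the year are $4,100, below the $4,180 limit; the tenant is an immediate family member; a current Tier 5 Registration is held). However, paragraph (p) must be considered: (p) applies — a current Standing Registration is held. So (d) is unavailable.
Exception (e) fails — the number of days the property was let is 53 days, not less than 43 days.
No exception displaces § 89.

Yes — Cora must file Form RP-3.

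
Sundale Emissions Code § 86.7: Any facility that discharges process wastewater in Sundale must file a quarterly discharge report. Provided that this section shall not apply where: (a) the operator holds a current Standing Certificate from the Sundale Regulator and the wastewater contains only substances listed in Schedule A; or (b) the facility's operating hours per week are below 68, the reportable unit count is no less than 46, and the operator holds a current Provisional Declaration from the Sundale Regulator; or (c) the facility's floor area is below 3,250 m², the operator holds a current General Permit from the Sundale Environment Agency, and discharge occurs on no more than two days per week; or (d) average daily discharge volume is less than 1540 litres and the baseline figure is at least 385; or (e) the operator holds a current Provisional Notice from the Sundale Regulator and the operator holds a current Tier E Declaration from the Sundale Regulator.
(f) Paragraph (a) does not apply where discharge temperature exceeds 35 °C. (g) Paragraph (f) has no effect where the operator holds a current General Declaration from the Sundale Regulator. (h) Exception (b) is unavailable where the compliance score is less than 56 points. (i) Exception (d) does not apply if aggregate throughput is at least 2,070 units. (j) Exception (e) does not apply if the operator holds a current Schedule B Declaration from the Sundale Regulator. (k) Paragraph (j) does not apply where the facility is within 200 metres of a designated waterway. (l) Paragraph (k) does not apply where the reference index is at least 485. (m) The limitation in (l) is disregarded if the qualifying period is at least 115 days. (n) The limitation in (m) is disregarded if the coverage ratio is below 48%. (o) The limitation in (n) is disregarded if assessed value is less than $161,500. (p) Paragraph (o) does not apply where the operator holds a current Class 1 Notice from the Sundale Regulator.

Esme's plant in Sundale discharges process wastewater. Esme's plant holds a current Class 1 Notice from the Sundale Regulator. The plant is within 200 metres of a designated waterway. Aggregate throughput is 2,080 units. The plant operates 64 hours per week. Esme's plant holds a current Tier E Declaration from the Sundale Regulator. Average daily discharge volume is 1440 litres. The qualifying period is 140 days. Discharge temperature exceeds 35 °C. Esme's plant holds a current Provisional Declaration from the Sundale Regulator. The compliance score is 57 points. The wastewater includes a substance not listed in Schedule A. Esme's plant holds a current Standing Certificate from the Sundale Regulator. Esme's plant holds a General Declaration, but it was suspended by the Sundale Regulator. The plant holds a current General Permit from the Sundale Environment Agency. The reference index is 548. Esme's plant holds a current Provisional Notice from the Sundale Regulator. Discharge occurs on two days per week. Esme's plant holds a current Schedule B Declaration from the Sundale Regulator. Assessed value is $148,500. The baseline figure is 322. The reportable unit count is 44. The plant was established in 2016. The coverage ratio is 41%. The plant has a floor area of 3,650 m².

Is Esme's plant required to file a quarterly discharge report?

Yes — Esme's plant must file a quarterly discharge report.

Exception (a) fails — the wastewater includes a non-Schedule-A substance.
Exception (b) fails — the reportable unit count is 44, short of 46.
Exception (c) requires that the facility's floor area is below 3,250 m²; but the facility's floor area is 3,650 m², not below 3,250 m², so (c) is unavailable.
Exception (d) fails — the baseline figure is 322, short of 385.
Exception (e) is satisfied on its face — a current Provisional Notice is held; a current Tier E Declaration is held. Turning to paragraphs (j)–(p): (j) applies — a current Schedule B Declaration is held. (k) applies (the plant is within 200 m of a designated waterway), but is displaced by (l): (l) operates against (k): the reference index is 548, meeting the 485 threshold. (m) would limit (l) — the qualifying period is 140 days, meeting the 115 days threshold — but (n) sets (m) aside: (n) operates against (m): the coverage ratio is 41%, below the 48% limit. (o) would limit (n) — assessed value is $148,500, less than the $161,500 limit — but (p) sets (o) aside: (p) operates against (o): a current Class 1 Notice is held. So (e) is unavailable.
None of the exceptions is available; § 86.7 applies in full.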